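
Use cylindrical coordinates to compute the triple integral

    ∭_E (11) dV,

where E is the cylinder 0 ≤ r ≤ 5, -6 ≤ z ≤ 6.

In cylindrical coordinates, x = r cos(θ), y = r sin(θ), z = z, and dV = r dr dθ dz.

The integrand becomes 11, so

    ∭_E (11) dV = ∫_{0}^{2π} ∫_{0}^{5} ∫_{-6}^{6} (11) · r dz dr dθ.

Inner (z): 132r.
Middle (r from 0 to 5): 1650.
Outer (θ): 3300π.

Therefore the triple integral equals 3300π.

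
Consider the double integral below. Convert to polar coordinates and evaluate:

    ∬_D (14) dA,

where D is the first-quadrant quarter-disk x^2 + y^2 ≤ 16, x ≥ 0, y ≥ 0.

The region D is 0 ≤ r ≤ 4, 0 ≤ θ ≤ π/2 in polar coordinates, where x = r cos(θ), y = r sin(θ), and dA = r dr dθ.

Under the substitution, the integrand becomes 14, so

    ∬_D (14) dA = ∫_{0}^{π/2} ∫_{0}^{4} (14) · r dr dθ.

Inner integral (in r): ∫_{0}^{4} (14) · r dr = 112.

Outer integral (in θ): ∫_{0}^{π/2} (112) dθ = 56π.

Therefore ∬_D (14) dA = 56π.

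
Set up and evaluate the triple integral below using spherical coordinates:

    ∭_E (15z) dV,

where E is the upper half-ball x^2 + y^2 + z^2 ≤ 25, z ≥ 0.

In spherical coordinates, x = ρ sin(φ) cos(θ), y = ρ sin(φ) sin(θ), z = ρ cos(φ), and dV = ρ^2 sin(φ) dρ dφ dθ.

The integrand becomes 15ρ cos(φ), so

    ∭_E (15z) dV = ∫_{0}^{2π} ∫_{0}^{π/2} ∫_{0}^{5} (15ρ cos(φ)) · ρ^2 sin(φ) dρ dφ dθ.

Inner (ρ): 9375sin(2φ)/8.
Middle (φ): 9375/8.
Outer (θ): 9375π/4.

Therefore the triple integral equals 9375π/4.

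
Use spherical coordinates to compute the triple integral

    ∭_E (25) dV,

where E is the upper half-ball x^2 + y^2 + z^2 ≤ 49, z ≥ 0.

In spherical coordinates, x = ρ sin(φ) cos(θ), y = ρ sin(φ) sin(θ), z = ρ cos(φ), and dV = ρ^2 sin(φ) dρ dφ dθ.

The integrand becomes 25, so

    ∭_E (25) dV = ∫_{0}^{2π} ∫_{0}^{π/2} ∫_{0}^{7} (25) · ρ^2 sin(φ) dρ dφ dθ.

Inner (ρ): 8575sin(φ)/3.
Middle (φ): 8575/3.
Outer (θ): 17150π/3.

Therefore the triple integral equals 17150π/3.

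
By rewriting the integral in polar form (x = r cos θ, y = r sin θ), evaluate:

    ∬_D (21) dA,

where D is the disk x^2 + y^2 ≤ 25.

The region D is 0 ≤ r ≤ 5, 0 ≤ θ ≤ 2π in polar coordinates, where x = r cos(θ), y = r sin(θ), and dA = r dr dθ.

Under the substitution, the integrand becomes 21, so

    ∬_D (21) dA = ∫_{0}^{2π} ∫_{0}^{5} (21) · r dr dθ.

Inner integral (in r): ∫_{0}^{5} (21) · r dr = 525/2.

Outer integral (in θ): ∫_{0}^{2π} (525/2) dθ = 525π.

Therefore ∬_D (21) dA = 525π.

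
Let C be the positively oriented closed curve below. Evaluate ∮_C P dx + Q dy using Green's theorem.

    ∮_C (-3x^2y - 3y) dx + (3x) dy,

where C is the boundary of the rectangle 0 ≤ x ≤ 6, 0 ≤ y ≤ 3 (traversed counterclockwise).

Green's theorem converts the closed line integral into a double integral over the enclosed region D:

    ∮_C P dx + Q dy = ∬_D (∂Q/∂x - ∂P/∂y) dA.

Here P = -3x^2y - 3y, Q = 3x, so

    ∂Q/∂x = 3,    ∂P/∂y = -3x^2 - 3,
    ∂Q/∂x - ∂P/∂y = 3x^2 + 6.

D is the region 0 ≤ x ≤ 6, 0 ≤ y ≤ 3. Evaluating the double integral:

    ∬_D (3x^2 + 6) dA = ∫_0^{6} ∫_0^{3} (3x^2 + 6) dy dx.

Inner (y from 0 to 3): 9x^2 + 18.
Outer (x from 0 to 6): 756.

Therefore ∮_C P dx + Q dy = 756.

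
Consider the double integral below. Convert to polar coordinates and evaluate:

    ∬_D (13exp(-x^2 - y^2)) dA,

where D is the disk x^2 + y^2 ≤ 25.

The region D is 0 ≤ r ≤ 5, 0 ≤ θ ≤ 2π in polar coordinates, where x = r cos(θ), y = r sin(θ), and dA = r dr dθ.

Under the substitution, the integrand becomes 13exp(-r^2), so

    ∬_D (13exp(-x^2 - y^2)) dA = ∫_{0}^{2π} ∫_{0}^{5} (13exp(-r^2)) · r dr dθ.

Inner integral (in r): ∫_{0}^{5} (13exp(-r^2)) · r dr = 13/2 - 13exp(-25)/2.

Outer integral (in θ): ∫_{0}^{2π} (13/2 - 13exp(-25)/2) dθ = -13π exp(-25) + 13π.

Therefore ∬_D (13exp(-x^2 - y^2)) dA = -13π exp(-25) + 13π.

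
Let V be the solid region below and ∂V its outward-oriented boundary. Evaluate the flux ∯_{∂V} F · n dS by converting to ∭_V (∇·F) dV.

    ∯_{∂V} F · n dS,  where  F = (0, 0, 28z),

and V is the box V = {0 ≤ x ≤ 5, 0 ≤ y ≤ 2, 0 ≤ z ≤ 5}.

By the divergence theorem,

    ∯_{∂V} F · n dS = ∭_V (∇ · F) dV.

Compute the divergence:
    ∇ · F = ∂F_x/∂x + ∂F_y/∂y + ∂F_z/∂z = 0 + 0 + 28 = 28.

V is a rectangular box, so dV = dx dy dz with 0 ≤ x ≤ 5, 0 ≤ y ≤ 2, 0 ≤ z ≤ 5.

Integrate (28) over V as an iterated integral:

    ∭_V (∇·F) dV = ∫_0^{5} ∫_0^{2} ∫_0^{5} (28) dz dy dx.

Inner (z from 0 to 5): 140.
Middle (y from 0 to 2): 280.
Outer (x from 0 to 5): 1400.

Therefore ∯_{∂V} F · n dS = 1400.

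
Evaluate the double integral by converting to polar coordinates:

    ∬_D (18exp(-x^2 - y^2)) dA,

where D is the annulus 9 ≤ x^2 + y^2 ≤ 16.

The region D is 3 ≤ r ≤ 4, 0 ≤ θ ≤ 2π in polar coordinates, where x = r cos(θ), y = r sin(θ), and dA = r dr dθ.

Under the substitution, the integrand becomes 18exp(-r^2), so

    ∬_D (18exp(-x^2 - y^2)) dA = ∫_{0}^{2π} ∫_{3}^{4} (18exp(-r^2)) · r dr dθ.

Inner integral (in r): ∫_{3}^{4} (18exp(-r^2)) · r dr = -(9 - 9exp(7))exp(-16).

Outer integral (in θ): ∫_{0}^{2π} (-(9 - 9exp(7))exp(-16)) dθ = -18π (1 - exp(7))exp(-16).

Therefore ∬_D (18exp(-x^2 - y^2)) dA = -18π (1 - exp(7))exp(-16).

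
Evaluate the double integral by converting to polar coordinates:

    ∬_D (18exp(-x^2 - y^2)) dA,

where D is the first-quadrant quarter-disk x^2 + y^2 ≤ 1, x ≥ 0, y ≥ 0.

The region D is 0 ≤ r ≤ 1, 0 ≤ θ ≤ π/2 in polar coordinates, where x = r cos(θ), y = r sin(θ), and dA = r dr dθ.

Under the substitution, the integrand becomes 18exp(-r^2), so

    ∬_D (18exp(-x^2 - y^2)) dA = ∫_{0}^{π/2} ∫_{0}^{1} (18exp(-r^2)) · r dr dθ.

Inner integral (in r): ∫_{0}^{1} (18exp(-r^2)) · r dr = 9 - 9exp(-1).

Outer integral (in θ): ∫_{0}^{π/2} (9 - 9exp(-1)) dθ = -9π (1 - e)exp(-1)/2.

Therefore ∬_D (18exp(-x^2 - y^2)) dA = -9π (1 - e)exp(-1)/2.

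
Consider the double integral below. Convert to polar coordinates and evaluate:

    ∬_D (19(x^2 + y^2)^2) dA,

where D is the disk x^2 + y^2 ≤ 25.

The region D is 0 ≤ r ≤ 5, 0 ≤ θ ≤ 2π in polar coordinates, where x = r cos(θ), y = r sin(θ), and dA = r dr dθ.

Under the substitution, the integrand becomes 19r^4, so

    ∬_D (19(x^2 + y^2)^2) dA = ∫_{0}^{2π} ∫_{0}^{5} (19r^4) · r dr dθ.

Inner integral (in r): ∫_{0}^{5} (19r^4) · r dr = 296875/6.

Outer integral (in θ): ∫_{0}^{2π} (296875/6) dθ = 296875π/3.

Therefore ∬_D (19(x^2 + y^2)^2) dA = 296875π/3.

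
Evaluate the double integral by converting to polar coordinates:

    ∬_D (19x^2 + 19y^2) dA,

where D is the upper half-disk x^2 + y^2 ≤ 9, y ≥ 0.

The region D is 0 ≤ r ≤ 3, 0 ≤ θ ≤ π in polar coordinates, where x = r cos(θ), y = r sin(θ), and dA = r dr dθ.

Under the substitution, the integrand becomes 19r^2, so

    ∬_D (19x^2 + 19y^2) dA = ∫_{0}^{π} ∫_{0}^{3} (19r^2) · r dr dθ.

Inner integral (in r): ∫_{0}^{3} (19r^2) · r dr = 1539/4.

Outer integral (in θ): ∫_{0}^{π} (1539/4) dθ = 1539π/4.

Therefore ∬_D (19x^2 + 19y^2) dA = 1539π/4.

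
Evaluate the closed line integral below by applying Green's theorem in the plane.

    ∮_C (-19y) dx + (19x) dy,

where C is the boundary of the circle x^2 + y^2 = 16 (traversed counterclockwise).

Green's theorem converts the closed line integral into a double integral over the enclosed region D:

    ∮_C P dx + Q dy = ∬_D (∂Q/∂x - ∂P/∂y) dA.

Here P = -19y, Q = 19x, so

    ∂Q/∂x = 19,    ∂P/∂y = -19,
    ∂Q/∂x - ∂P/∂y = 38.

D is the region x^2 + y^2 ≤ 16. Evaluating the double integral:

In polar coordinates (x = r cos θ, y = r sin θ, dA = r dr dθ) the integrand becomes 38, so

    ∬_D (38) dA = ∫_0^{2π} ∫_0^{4} (38) · r dr dθ.

Inner (r from 0 to 4): 304.
Outer (θ from 0 to 2π): 608π.

Therefore ∮_C P dx + Q dy = 608π.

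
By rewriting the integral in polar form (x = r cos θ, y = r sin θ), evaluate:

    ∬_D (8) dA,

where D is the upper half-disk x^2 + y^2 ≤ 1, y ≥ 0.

The region D is 0 ≤ r ≤ 1, 0 ≤ θ ≤ π in polar coordinates, where x = r cos(θ), y = r sin(θ), and dA = r dr dθ.

Under the substitution, the integrand becomes 8, so

    ∬_D (8) dA = ∫_{0}^{π} ∫_{0}^{1} (8) · r dr dθ.

Inner integral (in r): ∫_{0}^{1} (8) · r dr = 4.

Outer integral (in θ): ∫_{0}^{π} (4) dθ = 4π.

Therefore ∬_D (8) dA = 4π.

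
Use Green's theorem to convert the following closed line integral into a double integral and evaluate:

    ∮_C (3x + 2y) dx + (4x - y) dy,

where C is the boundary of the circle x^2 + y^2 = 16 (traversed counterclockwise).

Green's theorem converts the closed line integral into a double integral over the enclosed region D:

    ∮_C P dx + Q dy = ∬_D (∂Q/∂x - ∂P/∂y) dA.

Here P = 3x + 2y, Q = 4x - y, so

    ∂Q/∂x = 4,    ∂P/∂y = 2,
    ∂Q/∂x - ∂P/∂y = 2.

D is the region x^2 + y^2 ≤ 16. Evaluating the double integral:

In polar coordinates (x = r cos θ, y = r sin θ, dA = r dr dθ) the integrand becomes 2, so

    ∬_D (2) dA = ∫_0^{2π} ∫_0^{4} (2) · r dr dθ.

Inner (r from 0 to 4): 16.
Outer (θ from 0 to 2π): 32π.

Therefore ∮_C P dx + Q dy = 32π.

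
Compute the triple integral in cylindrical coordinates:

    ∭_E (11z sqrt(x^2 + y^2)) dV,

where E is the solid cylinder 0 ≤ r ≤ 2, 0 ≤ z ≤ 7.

In cylindrical coordinates, x = r cos(θ), y = r sin(θ), z = z, and dV = r dr dθ dz.

The integrand becomes 11r z, so

    ∭_E (11z sqrt(x^2 + y^2)) dV = ∫_{0}^{2π} ∫_{0}^{2} ∫_{0}^{7} (11r z) · r dz dr dθ.

Inner (z): 539r^2/2.
Middle (r from 0 to 2): 2156/3.
Outer (θ): 4312π/3.

Therefore the triple integral equals 4312π/3.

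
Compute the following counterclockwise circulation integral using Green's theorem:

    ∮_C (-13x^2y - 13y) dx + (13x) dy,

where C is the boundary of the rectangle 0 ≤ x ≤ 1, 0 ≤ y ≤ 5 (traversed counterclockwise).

Green's theorem converts the closed line integral into a double integral over the enclosed region D:

    ∮_C P dx + Q dy = ∬_D (∂Q/∂x - ∂P/∂y) dA.

Here P = -13x^2y - 13y, Q = 13x, so

    ∂Q/∂x = 13,    ∂P/∂y = -13x^2 - 13,
    ∂Q/∂x - ∂P/∂y = 13x^2 + 26.

D is the region 0 ≤ x ≤ 1, 0 ≤ y ≤ 5. Evaluating the double integral:

    ∬_D (13x^2 + 26) dA = ∫_0^{1} ∫_0^{5} (13x^2 + 26) dy dx.

Inner (y from 0 to 5): 65x^2 + 130.
Outer (x from 0 to 1): 455/3.

Therefore ∮_C P dx + Q dy = 455/3.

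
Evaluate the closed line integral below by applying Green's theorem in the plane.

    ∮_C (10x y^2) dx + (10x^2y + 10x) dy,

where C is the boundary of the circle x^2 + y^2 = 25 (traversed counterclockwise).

Green's theorem converts the closed line integral into a double integral over the enclosed region D:

    ∮_C P dx + Q dy = ∬_D (∂Q/∂x - ∂P/∂y) dA.

Here P = 10x y^2, Q = 10x^2y + 10x, so

    ∂Q/∂x = 20x y + 10,    ∂P/∂y = 20x y,
    ∂Q/∂x - ∂P/∂y = 10.

D is the region x^2 + y^2 ≤ 25. Evaluating the double integral:

In polar coordinates (x = r cos θ, y = r sin θ, dA = r dr dθ) the integrand becomes 10, so

    ∬_D (10) dA = ∫_0^{2π} ∫_0^{5} (10) · r dr dθ.

Inner (r from 0 to 5): 125.
Outer (θ from 0 to 2π): 250π.

Therefore ∮_C P dx + Q dy = 250π.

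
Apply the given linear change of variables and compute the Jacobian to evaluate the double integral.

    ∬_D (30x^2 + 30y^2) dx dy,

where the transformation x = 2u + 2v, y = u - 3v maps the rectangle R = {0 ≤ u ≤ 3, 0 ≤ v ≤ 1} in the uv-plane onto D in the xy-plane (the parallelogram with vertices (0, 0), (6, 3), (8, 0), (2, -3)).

Compute the Jacobian determinant of (x, y) with respect to (u, v):

    ∂(x,y)/∂(u,v) = | 2  2 | = (2)(-3) - (2)(1) = -8.
                   | 1  -3 |

Its absolute value is |J| = 8 (the area scaling factor).

Substituting x = 2u + 2v, y = u - 3v into the integrand,

    30x^2 + 30y^2 → 150u^2 + 60u v + 390v^2,

so the integral becomes

    ∬_R (150u^2 + 60u v + 390v^2) · |J| du dv = ∫_0^3 ∫_0^1 (1200u^2 + 480u v + 3120v^2) dv du.

Inner (v): 1200u^2 + 240u + 1040.
Outer (u): 15000.

Therefore ∬_D (30x^2 + 30y^2) dx dy = 15000.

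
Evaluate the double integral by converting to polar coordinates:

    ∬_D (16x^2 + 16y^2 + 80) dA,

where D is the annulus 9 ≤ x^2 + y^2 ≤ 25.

The region D is 3 ≤ r ≤ 5, 0 ≤ θ ≤ 2π in polar coordinates, where x = r cos(θ), y = r sin(θ), and dA = r dr dθ.

Under the substitution, the integrand becomes 16r^2 + 80, so

    ∬_D (16x^2 + 16y^2 + 80) dA = ∫_{0}^{2π} ∫_{3}^{5} (16r^2 + 80) · r dr dθ.

Inner integral (in r): ∫_{3}^{5} (16r^2 + 80) · r dr = 2816.

Outer integral (in θ): ∫_{0}^{2π} (2816) dθ = 5632π.

Therefore ∬_D (16x^2 + 16y^2 + 80) dA = 5632π.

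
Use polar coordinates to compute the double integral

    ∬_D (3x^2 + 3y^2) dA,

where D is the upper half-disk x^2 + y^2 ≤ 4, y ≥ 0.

The region D is 0 ≤ r ≤ 2, 0 ≤ θ ≤ π in polar coordinates, where x = r cos(θ), y = r sin(θ), and dA = r dr dθ.

Under the substitution, the integrand becomes 3r^2, so

    ∬_D (3x^2 + 3y^2) dA = ∫_{0}^{π} ∫_{0}^{2} (3r^2) · r dr dθ.

Inner integral (in r): ∫_{0}^{2} (3r^2) · r dr = 12.

Outer integral (in θ): ∫_{0}^{π} (12) dθ = 12π.

Therefore ∬_D (3x^2 + 3y^2) dA = 12π.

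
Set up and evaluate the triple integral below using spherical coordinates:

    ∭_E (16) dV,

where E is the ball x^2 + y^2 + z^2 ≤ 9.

In spherical coordinates, x = ρ sin(φ) cos(θ), y = ρ sin(φ) sin(θ), z = ρ cos(φ), and dV = ρ^2 sin(φ) dρ dφ dθ.

The integrand becomes 16, so

    ∭_E (16) dV = ∫_{0}^{2π} ∫_{0}^{π} ∫_{0}^{3} (16) · ρ^2 sin(φ) dρ dφ dθ.

Inner (ρ): 144sin(φ).
Middle (φ): 288.
Outer (θ): 576π.

Therefore the triple integral equals 576π.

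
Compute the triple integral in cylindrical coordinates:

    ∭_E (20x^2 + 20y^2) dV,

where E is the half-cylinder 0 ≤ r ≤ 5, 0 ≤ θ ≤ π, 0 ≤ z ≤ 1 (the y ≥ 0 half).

In cylindrical coordinates, x = r cos(θ), y = r sin(θ), z = z, and dV = r dr dθ dz.

The integrand becomes 20r^2, so

    ∭_E (20x^2 + 20y^2) dV = ∫_{0}^{π} ∫_{0}^{5} ∫_{0}^{1} (20r^2) · r dz dr dθ.

Inner (z): 20r^3.
Middle (r from 0 to 5): 3125.
Outer (θ): 3125π.

Therefore the triple integral equals 3125π.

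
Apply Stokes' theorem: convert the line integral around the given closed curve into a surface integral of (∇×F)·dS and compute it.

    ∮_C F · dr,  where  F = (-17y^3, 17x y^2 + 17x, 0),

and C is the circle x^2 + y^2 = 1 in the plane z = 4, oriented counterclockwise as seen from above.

Let S be the flat disk x^2 + y^2 ≤ 1 in the plane z = 4, with upward unit normal n̂ = ẑ. By Stokes' theorem,

    ∮_C F · dr = ∬_S (∇ × F) · n̂ dS = ∬_D (curl F)_z dA,

where D is the disk x^2 + y^2 ≤ 1.

Compute the curl of F = (-17y^3, 17x y^2 + 17x, 0):
    (∇ × F)_x = ∂F_z/∂y - ∂F_y/∂z = 0,
    (∇ × F)_y = ∂F_x/∂z - ∂F_z/∂x = 0,
    (∇ × F)_z = ∂F_y/∂x - ∂F_x/∂y = 68y^2 + 17.

On z = 4, (curl F)_z = 68y^2 + 17.

Convert to polar (x = r cos θ, y = r sin θ, dA = r dr dθ); the integrand becomes 68r^2sin(θ)^2 + 17, so

    ∬_D (curl F)_z dA = ∫_0^{2π} ∫_0^{1} (68r^2sin(θ)^2 + 17) · r dr dθ.

Inner (r from 0 to 1): 17sin(θ)^2 + 17/2.
Outer (θ from 0 to 2π): 34π.

Therefore ∮_C F · dr = 34π.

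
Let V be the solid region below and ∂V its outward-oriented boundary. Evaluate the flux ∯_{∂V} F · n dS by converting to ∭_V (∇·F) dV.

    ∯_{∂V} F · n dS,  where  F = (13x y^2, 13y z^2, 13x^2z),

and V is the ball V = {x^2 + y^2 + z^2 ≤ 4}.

By the divergence theorem,

    ∯_{∂V} F · n dS = ∭_V (∇ · F) dV.

Compute the divergence:
    ∇ · F = ∂F_x/∂x + ∂F_y/∂y + ∂F_z/∂z = 13y^2 + 13z^2 + 13x^2 = 13x^2 + 13y^2 + 13z^2.

In spherical coordinates, x = ρ sin(φ) cos(θ), y = ρ sin(φ) sin(θ), z = ρ cos(φ), dV = ρ^2 sin(φ) dρ dφ dθ, with 0 ≤ ρ ≤ 2, 0 ≤ φ ≤ π, 0 ≤ θ ≤ 2π.

The integrand, after substitution and multiplying by the volume element, becomes (13ρ^2) · ρ^2 sin(φ), so

    ∭_V (∇·F) dV = ∫_0^{2π} ∫_0^{π} ∫_0^{2} (13ρ^2) · ρ^2 sin(φ) dρ dφ dθ.

Inner (ρ from 0 to 2): 416sin(φ)/5.
Middle (φ from 0 to π): 832/5.
Outer (θ from 0 to 2π): 1664π/5.

Therefore ∯_{∂V} F · n dS = 1664π/5.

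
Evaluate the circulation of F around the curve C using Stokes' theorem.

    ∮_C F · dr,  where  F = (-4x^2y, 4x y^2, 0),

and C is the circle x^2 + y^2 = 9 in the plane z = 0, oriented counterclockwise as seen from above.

Let S be the flat disk x^2 + y^2 ≤ 9 in the plane z = 0, with upward unit normal n̂ = ẑ. By Stokes' theorem,

    ∮_C F · dr = ∬_S (∇ × F) · n̂ dS = ∬_D (curl F)_z dA,

where D is the disk x^2 + y^2 ≤ 9.

Compute the curl of F = (-4x^2y, 4x y^2, 0):
    (∇ × F)_x = ∂F_z/∂y - ∂F_y/∂z = 0,
    (∇ × F)_y = ∂F_x/∂z - ∂F_z/∂x = 0,
    (∇ × F)_z = ∂F_y/∂x - ∂F_x/∂y = 4x^2 + 4y^2.

On z = 0, (curl F)_z = 4x^2 + 4y^2.

Convert to polar (x = r cos θ, y = r sin θ, dA = r dr dθ); the integrand becomes 4r^2, so

    ∬_D (curl F)_z dA = ∫_0^{2π} ∫_0^{3} (4r^2) · r dr dθ.

Inner (r from 0 to 3): 81.
Outer (θ from 0 to 2π): 162π.

Therefore ∮_C F · dr = 162π.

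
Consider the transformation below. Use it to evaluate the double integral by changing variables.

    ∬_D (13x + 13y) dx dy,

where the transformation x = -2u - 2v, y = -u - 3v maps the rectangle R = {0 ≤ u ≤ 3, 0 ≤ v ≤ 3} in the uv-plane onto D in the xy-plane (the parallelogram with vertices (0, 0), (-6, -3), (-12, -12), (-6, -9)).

Compute the Jacobian determinant of (x, y) with respect to (u, v):

    ∂(x,y)/∂(u,v) = | -2  -2 | = (-2)(-3) - (-2)(-1) = 4.
                   | -1  -3 |

Its absolute value is |J| = 4 (the area scaling factor).

Substituting x = -2u - 2v, y = -u - 3v into the integrand,

    13x + 13y → -39u - 65v,

so the integral becomes

    ∬_R (-39u - 65v) · |J| du dv = ∫_0^3 ∫_0^3 (-156u - 260v) dv du.

Inner (v): -468u - 1170.
Outer (u): -5616.

Therefore ∬_D (13x + 13y) dx dy = -5616.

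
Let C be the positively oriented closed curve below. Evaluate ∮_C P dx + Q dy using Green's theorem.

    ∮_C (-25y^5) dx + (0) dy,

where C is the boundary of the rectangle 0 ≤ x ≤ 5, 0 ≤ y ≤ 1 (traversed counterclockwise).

Green's theorem converts the closed line integral into a double integral over the enclosed region D:

    ∮_C P dx + Q dy = ∬_D (∂Q/∂x - ∂P/∂y) dA.

Here P = -25y^5, Q = 0, so

    ∂Q/∂x = 0,    ∂P/∂y = -125y^4,
    ∂Q/∂x - ∂P/∂y = 125y^4.

D is the region 0 ≤ x ≤ 5, 0 ≤ y ≤ 1. Evaluating the double integral:

    ∬_D (125y^4) dA = ∫_0^{5} ∫_0^{1} (125y^4) dy dx.

Inner (y from 0 to 1): 25.
Outer (x from 0 to 5): 125.

Therefore ∮_C P dx + Q dy = 125.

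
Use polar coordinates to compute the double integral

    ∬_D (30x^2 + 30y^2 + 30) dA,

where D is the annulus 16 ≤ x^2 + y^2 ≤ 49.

The region D is 4 ≤ r ≤ 7, 0 ≤ θ ≤ 2π in polar coordinates, where x = r cos(θ), y = r sin(θ), and dA = r dr dθ.

Under the substitution, the integrand becomes 30r^2 + 30, so

    ∬_D (30x^2 + 30y^2 + 30) dA = ∫_{0}^{2π} ∫_{4}^{7} (30r^2 + 30) · r dr dθ.

Inner integral (in r): ∫_{4}^{7} (30r^2 + 30) · r dr = 33165/2.

Outer integral (in θ): ∫_{0}^{2π} (33165/2) dθ = 33165π.

Therefore ∬_D (30x^2 + 30y^2 + 30) dA = 33165π.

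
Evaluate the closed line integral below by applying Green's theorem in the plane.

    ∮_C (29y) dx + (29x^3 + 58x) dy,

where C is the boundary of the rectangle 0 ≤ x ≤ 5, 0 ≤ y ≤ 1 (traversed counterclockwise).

Green's theorem converts the closed line integral into a double integral over the enclosed region D:

    ∮_C P dx + Q dy = ∬_D (∂Q/∂x - ∂P/∂y) dA.

Here P = 29y, Q = 29x^3 + 58x, so

    ∂Q/∂x = 87x^2 + 58,    ∂P/∂y = 29,
    ∂Q/∂x - ∂P/∂y = 87x^2 + 29.

D is the region 0 ≤ x ≤ 5, 0 ≤ y ≤ 1. Evaluating the double integral:

    ∬_D (87x^2 + 29) dA = ∫_0^{5} ∫_0^{1} (87x^2 + 29) dy dx.

Inner (y from 0 to 1): 87x^2 + 29.
Outer (x from 0 to 5): 3770.

Therefore ∮_C P dx + Q dy = 3770.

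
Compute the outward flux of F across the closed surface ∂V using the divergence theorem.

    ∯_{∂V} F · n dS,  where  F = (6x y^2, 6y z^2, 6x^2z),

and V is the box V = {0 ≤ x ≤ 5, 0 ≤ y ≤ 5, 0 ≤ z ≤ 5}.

By the divergence theorem,

    ∯_{∂V} F · n dS = ∭_V (∇ · F) dV.

Compute the divergence:
    ∇ · F = ∂F_x/∂x + ∂F_y/∂y + ∂F_z/∂z = 6y^2 + 6z^2 + 6x^2 = 6x^2 + 6y^2 + 6z^2.

V is a rectangular box, so dV = dx dy dz with 0 ≤ x ≤ 5, 0 ≤ y ≤ 5, 0 ≤ z ≤ 5.

Integrate (6x^2 + 6y^2 + 6z^2) over V as an iterated integral:

    ∭_V (∇·F) dV = ∫_0^{5} ∫_0^{5} ∫_0^{5} (6x^2 + 6y^2 + 6z^2) dz dy dx.

Inner (z from 0 to 5): 30x^2 + 30y^2 + 250.
Middle (y from 0 to 5): 150x^2 + 2500.
Outer (x from 0 to 5): 18750.

Therefore ∯_{∂V} F · n dS = 18750.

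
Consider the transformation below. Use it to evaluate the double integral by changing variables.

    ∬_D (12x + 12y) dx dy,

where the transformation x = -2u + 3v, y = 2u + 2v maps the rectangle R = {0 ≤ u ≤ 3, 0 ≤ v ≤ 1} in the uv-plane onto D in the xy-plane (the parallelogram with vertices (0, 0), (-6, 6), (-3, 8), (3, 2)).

Compute the Jacobian determinant of (x, y) with respect to (u, v):

    ∂(x,y)/∂(u,v) = | -2  3 | = (-2)(2) - (3)(2) = -10.
                   | 2  2 |

Its absolute value is |J| = 10 (the area scaling factor).

Substituting x = -2u + 3v, y = 2u + 2v into the integrand,

    12x + 12y → 60v,

so the integral becomes

    ∬_R (60v) · |J| du dv = ∫_0^3 ∫_0^1 (600v) dv du.

Inner (v): 300.
Outer (u): 900.

Therefore ∬_D (12x + 12y) dx dy = 900.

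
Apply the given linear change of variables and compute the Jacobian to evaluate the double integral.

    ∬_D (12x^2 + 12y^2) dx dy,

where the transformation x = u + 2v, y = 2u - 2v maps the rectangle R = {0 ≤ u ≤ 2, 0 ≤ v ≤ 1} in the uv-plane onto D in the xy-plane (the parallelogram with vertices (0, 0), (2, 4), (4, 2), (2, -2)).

Compute the Jacobian determinant of (x, y) with respect to (u, v):

    ∂(x,y)/∂(u,v) = | 1  2 | = (1)(-2) - (2)(2) = -6.
                   | 2  -2 |

Its absolute value is |J| = 6 (the area scaling factor).

Substituting x = u + 2v, y = 2u - 2v into the integrand,

    12x^2 + 12y^2 → 60u^2 - 48u v + 96v^2,

so the integral becomes

    ∬_R (60u^2 - 48u v + 96v^2) · |J| du dv = ∫_0^2 ∫_0^1 (360u^2 - 288u v + 576v^2) dv du.

Inner (v): 360u^2 - 144u + 192.
Outer (u): 1056.

Therefore ∬_D (12x^2 + 12y^2) dx dy = 1056.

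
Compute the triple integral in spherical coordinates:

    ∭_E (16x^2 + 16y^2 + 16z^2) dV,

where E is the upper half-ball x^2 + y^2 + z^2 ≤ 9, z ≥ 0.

In spherical coordinates, x = ρ sin(φ) cos(θ), y = ρ sin(φ) sin(θ), z = ρ cos(φ), and dV = ρ^2 sin(φ) dρ dφ dθ.

The integrand becomes 16ρ^2, so

    ∭_E (16x^2 + 16y^2 + 16z^2) dV = ∫_{0}^{2π} ∫_{0}^{π/2} ∫_{0}^{3} (16ρ^2) · ρ^2 sin(φ) dρ dφ dθ.

Inner (ρ): 3888sin(φ)/5.
Middle (φ): 3888/5.
Outer (θ): 7776π/5.

Therefore the triple integral equals 7776π/5.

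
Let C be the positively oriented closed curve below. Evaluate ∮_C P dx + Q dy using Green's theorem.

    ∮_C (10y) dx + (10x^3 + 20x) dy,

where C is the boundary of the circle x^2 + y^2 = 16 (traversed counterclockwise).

Green's theorem converts the closed line integral into a double integral over the enclosed region D:

    ∮_C P dx + Q dy = ∬_D (∂Q/∂x - ∂P/∂y) dA.

Here P = 10y, Q = 10x^3 + 20x, so

    ∂Q/∂x = 30x^2 + 20,    ∂P/∂y = 10,
    ∂Q/∂x - ∂P/∂y = 30x^2 + 10.

D is the region x^2 + y^2 ≤ 16. Evaluating the double integral:

In polar coordinates (x = r cos θ, y = r sin θ, dA = r dr dθ) the integrand becomes 30r^2cos(θ)^2 + 10, so

    ∬_D (30x^2 + 10) dA = ∫_0^{2π} ∫_0^{4} (30r^2cos(θ)^2 + 10) · r dr dθ.

Inner (r from 0 to 4): 1920cos(θ)^2 + 80.
Outer (θ from 0 to 2π): 2080π.

Therefore ∮_C P dx + Q dy = 2080π.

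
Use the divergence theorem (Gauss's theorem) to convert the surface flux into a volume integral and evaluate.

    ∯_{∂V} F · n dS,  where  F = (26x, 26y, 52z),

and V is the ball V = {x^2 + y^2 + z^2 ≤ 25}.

By the divergence theorem,

    ∯_{∂V} F · n dS = ∭_V (∇ · F) dV.

Compute the divergence:
    ∇ · F = ∂F_x/∂x + ∂F_y/∂y + ∂F_z/∂z = 26 + 26 + 52 = 104.

In spherical coordinates, x = ρ sin(φ) cos(θ), y = ρ sin(φ) sin(θ), z = ρ cos(φ), dV = ρ^2 sin(φ) dρ dφ dθ, with 0 ≤ ρ ≤ 5, 0 ≤ φ ≤ π, 0 ≤ θ ≤ 2π.

The integrand, after substitution and multiplying by the volume element, becomes (104) · ρ^2 sin(φ), so

    ∭_V (∇·F) dV = ∫_0^{2π} ∫_0^{π} ∫_0^{5} (104) · ρ^2 sin(φ) dρ dφ dθ.

Inner (ρ from 0 to 5): 13000sin(φ)/3.
Middle (φ from 0 to π): 26000/3.
Outer (θ from 0 to 2π): 52000π/3.

Therefore ∯_{∂V} F · n dS = 52000π/3.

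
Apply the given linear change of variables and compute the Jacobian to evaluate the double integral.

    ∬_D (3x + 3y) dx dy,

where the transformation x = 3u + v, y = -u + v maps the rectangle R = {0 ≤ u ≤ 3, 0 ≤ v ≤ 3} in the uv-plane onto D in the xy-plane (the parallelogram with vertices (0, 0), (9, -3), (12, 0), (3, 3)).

Compute the Jacobian determinant of (x, y) with respect to (u, v):

    ∂(x,y)/∂(u,v) = | 3  1 | = (3)(1) - (1)(-1) = 4.
                   | -1  1 |

Its absolute value is |J| = 4 (the area scaling factor).

Substituting x = 3u + v, y = -u + v into the integrand,

    3x + 3y → 6u + 6v,

so the integral becomes

    ∬_R (6u + 6v) · |J| du dv = ∫_0^3 ∫_0^3 (24u + 24v) dv du.

Inner (v): 72u + 108.
Outer (u): 648.

Therefore ∬_D (3x + 3y) dx dy = 648.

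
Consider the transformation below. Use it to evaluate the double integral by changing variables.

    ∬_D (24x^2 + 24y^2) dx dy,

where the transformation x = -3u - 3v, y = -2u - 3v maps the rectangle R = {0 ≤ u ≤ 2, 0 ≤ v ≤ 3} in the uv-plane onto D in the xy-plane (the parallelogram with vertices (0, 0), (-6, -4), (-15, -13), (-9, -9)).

Compute the Jacobian determinant of (x, y) with respect to (u, v):

    ∂(x,y)/∂(u,v) = | -3  -3 | = (-3)(-3) - (-3)(-2) = 3.
                   | -2  -3 |

Its absolute value is |J| = 3 (the area scaling factor).

Substituting x = -3u - 3v, y = -2u - 3v into the integrand,

    24x^2 + 24y^2 → 312u^2 + 720u v + 432v^2,

so the integral becomes

    ∬_R (312u^2 + 720u v + 432v^2) · |J| du dv = ∫_0^2 ∫_0^3 (936u^2 + 2160u v + 1296v^2) dv du.

Inner (v): 2808u^2 + 9720u + 11664.
Outer (u): 50256.

Therefore ∬_D (24x^2 + 24y^2) dx dy = 50256.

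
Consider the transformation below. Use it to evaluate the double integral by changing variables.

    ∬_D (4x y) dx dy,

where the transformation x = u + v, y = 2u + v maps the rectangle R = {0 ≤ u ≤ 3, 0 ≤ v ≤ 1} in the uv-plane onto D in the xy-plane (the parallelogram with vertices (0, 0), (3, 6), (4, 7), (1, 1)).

Compute the Jacobian determinant of (x, y) with respect to (u, v):

    ∂(x,y)/∂(u,v) = | 1  1 | = (1)(1) - (1)(2) = -1.
                   | 2  1 |

Its absolute value is |J| = 1 (the area scaling factor).

Substituting x = u + v, y = 2u + v into the integrand,

    4x y → 8u^2 + 12u v + 4v^2,

so the integral becomes

    ∬_R (8u^2 + 12u v + 4v^2) · |J| du dv = ∫_0^3 ∫_0^1 (8u^2 + 12u v + 4v^2) dv du.

Inner (v): 8u^2 + 6u + 4/3.
Outer (u): 103.

Therefore ∬_D (4x y) dx dy = 103.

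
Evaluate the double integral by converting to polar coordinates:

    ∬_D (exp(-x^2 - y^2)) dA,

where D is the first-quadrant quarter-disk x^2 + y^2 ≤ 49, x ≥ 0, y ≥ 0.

The region D is 0 ≤ r ≤ 7, 0 ≤ θ ≤ π/2 in polar coordinates, where x = r cos(θ), y = r sin(θ), and dA = r dr dθ.

Under the substitution, the integrand becomes exp(-r^2), so

    ∬_D (exp(-x^2 - y^2)) dA = ∫_{0}^{π/2} ∫_{0}^{7} (exp(-r^2)) · r dr dθ.

Inner integral (in r): ∫_{0}^{7} (exp(-r^2)) · r dr = -(1 - exp(49))exp(-49)/2.

Outer integral (in θ): ∫_{0}^{π/2} (-(1 - exp(49))exp(-49)/2) dθ = -π exp(-49)/4 + π/4.

Therefore ∬_D (exp(-x^2 - y^2)) dA = -π exp(-49)/4 + π/4.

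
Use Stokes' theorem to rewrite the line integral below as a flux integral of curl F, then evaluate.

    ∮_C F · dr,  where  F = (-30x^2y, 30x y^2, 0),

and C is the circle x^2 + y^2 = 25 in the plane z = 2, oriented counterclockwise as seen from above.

Let S be the flat disk x^2 + y^2 ≤ 25 in the plane z = 2, with upward unit normal n̂ = ẑ. By Stokes' theorem,

    ∮_C F · dr = ∬_S (∇ × F) · n̂ dS = ∬_D (curl F)_z dA,

where D is the disk x^2 + y^2 ≤ 25.

Compute the curl of F = (-30x^2y, 30x y^2, 0):
    (∇ × F)_x = ∂F_z/∂y - ∂F_y/∂z = 0,
    (∇ × F)_y = ∂F_x/∂z - ∂F_z/∂x = 0,
    (∇ × F)_z = ∂F_y/∂x - ∂F_x/∂y = 30x^2 + 30y^2.

On z = 2, (curl F)_z = 30x^2 + 30y^2.

Convert to polar (x = r cos θ, y = r sin θ, dA = r dr dθ); the integrand becomes 30r^2, so

    ∬_D (curl F)_z dA = ∫_0^{2π} ∫_0^{5} (30r^2) · r dr dθ.

Inner (r from 0 to 5): 9375/2.
Outer (θ from 0 to 2π): 9375π.

Therefore ∮_C F · dr = 9375π.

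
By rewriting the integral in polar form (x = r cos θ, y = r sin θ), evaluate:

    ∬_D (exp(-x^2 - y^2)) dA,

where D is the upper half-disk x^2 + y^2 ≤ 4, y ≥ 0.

The region D is 0 ≤ r ≤ 2, 0 ≤ θ ≤ π in polar coordinates, where x = r cos(θ), y = r sin(θ), and dA = r dr dθ.

Under the substitution, the integrand becomes exp(-r^2), so

    ∬_D (exp(-x^2 - y^2)) dA = ∫_{0}^{π} ∫_{0}^{2} (exp(-r^2)) · r dr dθ.

Inner integral (in r): ∫_{0}^{2} (exp(-r^2)) · r dr = -(1 - exp(4))exp(-4)/2.

Outer integral (in θ): ∫_{0}^{π} (-(1 - exp(4))exp(-4)/2) dθ = -π exp(-4)/2 + π/2.

Therefore ∬_D (exp(-x^2 - y^2)) dA = -π exp(-4)/2 + π/2.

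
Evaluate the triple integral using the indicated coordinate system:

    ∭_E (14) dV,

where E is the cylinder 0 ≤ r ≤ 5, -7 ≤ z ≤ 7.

In cylindrical coordinates, x = r cos(θ), y = r sin(θ), z = z, and dV = r dr dθ dz.

The integrand becomes 14, so

    ∭_E (14) dV = ∫_{0}^{2π} ∫_{0}^{5} ∫_{-7}^{7} (14) · r dz dr dθ.

Inner (z): 196r.
Middle (r from 0 to 5): 2450.
Outer (θ): 4900π.

Therefore the triple integral equals 4900π.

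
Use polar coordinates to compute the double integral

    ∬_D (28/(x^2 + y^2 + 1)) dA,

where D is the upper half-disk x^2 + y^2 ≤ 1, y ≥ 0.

The region D is 0 ≤ r ≤ 1, 0 ≤ θ ≤ π in polar coordinates, where x = r cos(θ), y = r sin(θ), and dA = r dr dθ.

Under the substitution, the integrand becomes 28/(r^2 + 1), so

    ∬_D (28/(x^2 + y^2 + 1)) dA = ∫_{0}^{π} ∫_{0}^{1} (28/(r^2 + 1)) · r dr dθ.

Inner integral (in r): ∫_{0}^{1} (28/(r^2 + 1)) · r dr = log(16384).

Outer integral (in θ): ∫_{0}^{π} (log(16384)) dθ = log(16384^π).

Therefore ∬_D (28/(x^2 + y^2 + 1)) dA = log(16384^π).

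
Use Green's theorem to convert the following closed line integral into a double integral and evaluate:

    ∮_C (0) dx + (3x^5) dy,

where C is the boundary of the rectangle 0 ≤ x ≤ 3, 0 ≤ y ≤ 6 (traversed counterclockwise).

Green's theorem converts the closed line integral into a double integral over the enclosed region D:

    ∮_C P dx + Q dy = ∬_D (∂Q/∂x - ∂P/∂y) dA.

Here P = 0, Q = 3x^5, so

    ∂Q/∂x = 15x^4,    ∂P/∂y = 0,
    ∂Q/∂x - ∂P/∂y = 15x^4.

D is the region 0 ≤ x ≤ 3, 0 ≤ y ≤ 6. Evaluating the double integral:

    ∬_D (15x^4) dA = ∫_0^{3} ∫_0^{6} (15x^4) dy dx.

Inner (y from 0 to 6): 90x^4.
Outer (x from 0 to 3): 4374.

Therefore ∮_C P dx + Q dy = 4374.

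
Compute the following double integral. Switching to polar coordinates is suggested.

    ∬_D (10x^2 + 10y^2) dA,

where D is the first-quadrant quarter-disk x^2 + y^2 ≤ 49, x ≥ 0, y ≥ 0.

The region D is 0 ≤ r ≤ 7, 0 ≤ θ ≤ π/2 in polar coordinates, where x = r cos(θ), y = r sin(θ), and dA = r dr dθ.

Under the substitution, the integrand becomes 10r^2, so

    ∬_D (10x^2 + 10y^2) dA = ∫_{0}^{π/2} ∫_{0}^{7} (10r^2) · r dr dθ.

Inner integral (in r): ∫_{0}^{7} (10r^2) · r dr = 12005/2.

Outer integral (in θ): ∫_{0}^{π/2} (12005/2) dθ = 12005π/4.

Therefore ∬_D (10x^2 + 10y^2) dA = 12005π/4.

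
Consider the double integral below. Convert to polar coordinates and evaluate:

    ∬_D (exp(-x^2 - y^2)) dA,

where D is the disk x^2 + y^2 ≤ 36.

The region D is 0 ≤ r ≤ 6, 0 ≤ θ ≤ 2π in polar coordinates, where x = r cos(θ), y = r sin(θ), and dA = r dr dθ.

Under the substitution, the integrand becomes exp(-r^2), so

    ∬_D (exp(-x^2 - y^2)) dA = ∫_{0}^{2π} ∫_{0}^{6} (exp(-r^2)) · r dr dθ.

Inner integral (in r): ∫_{0}^{6} (exp(-r^2)) · r dr = -(1 - exp(36))exp(-36)/2.

Outer integral (in θ): ∫_{0}^{2π} (-(1 - exp(36))exp(-36)/2) dθ = -π exp(-36) + π.

Therefore ∬_D (exp(-x^2 - y^2)) dA = -π exp(-36) + π.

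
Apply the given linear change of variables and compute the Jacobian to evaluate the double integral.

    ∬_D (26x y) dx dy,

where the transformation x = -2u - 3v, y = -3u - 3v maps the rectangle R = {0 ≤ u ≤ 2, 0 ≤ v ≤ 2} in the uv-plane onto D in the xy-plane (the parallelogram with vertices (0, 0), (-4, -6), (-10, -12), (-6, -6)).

Compute the Jacobian determinant of (x, y) with respect to (u, v):

    ∂(x,y)/∂(u,v) = | -2  -3 | = (-2)(-3) - (-3)(-3) = -3.
                   | -3  -3 |

Its absolute value is |J| = 3 (the area scaling factor).

Substituting x = -2u - 3v, y = -3u - 3v into the integrand,

    26x y → 156u^2 + 390u v + 234v^2,

so the integral becomes

    ∬_R (156u^2 + 390u v + 234v^2) · |J| du dv = ∫_0^2 ∫_0^2 (468u^2 + 1170u v + 702v^2) dv du.

Inner (v): 936u^2 + 2340u + 1872.
Outer (u): 10920.

Therefore ∬_D (26x y) dx dy = 10920.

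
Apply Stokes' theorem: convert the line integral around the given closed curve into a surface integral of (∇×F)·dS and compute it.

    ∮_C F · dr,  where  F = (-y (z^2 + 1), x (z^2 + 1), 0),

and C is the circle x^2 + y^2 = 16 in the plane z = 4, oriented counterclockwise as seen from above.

Let S be the flat disk x^2 + y^2 ≤ 16 in the plane z = 4, with upward unit normal n̂ = ẑ. By Stokes' theorem,

    ∮_C F · dr = ∬_S (∇ × F) · n̂ dS = ∬_D (curl F)_z dA,

where D is the disk x^2 + y^2 ≤ 16.

Compute the curl of F = (-y (z^2 + 1), x (z^2 + 1), 0):
    (∇ × F)_x = ∂F_z/∂y - ∂F_y/∂z = -2x z,
    (∇ × F)_y = ∂F_x/∂z - ∂F_z/∂x = -2y z,
    (∇ × F)_z = ∂F_y/∂x - ∂F_x/∂y = 2z^2 + 2.

On z = 4, (curl F)_z = 34.

Convert to polar (x = r cos θ, y = r sin θ, dA = r dr dθ); the integrand becomes 34, so

    ∬_D (curl F)_z dA = ∫_0^{2π} ∫_0^{4} (34) · r dr dθ.

Inner (r from 0 to 4): 272.
Outer (θ from 0 to 2π): 544π.

Therefore ∮_C F · dr = 544π.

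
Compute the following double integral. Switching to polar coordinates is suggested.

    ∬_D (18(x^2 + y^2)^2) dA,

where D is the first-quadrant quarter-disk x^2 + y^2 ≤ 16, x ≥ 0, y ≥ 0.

The region D is 0 ≤ r ≤ 4, 0 ≤ θ ≤ π/2 in polar coordinates, where x = r cos(θ), y = r sin(θ), and dA = r dr dθ.

Under the substitution, the integrand becomes 18r^4, so

    ∬_D (18(x^2 + y^2)^2) dA = ∫_{0}^{π/2} ∫_{0}^{4} (18r^4) · r dr dθ.

Inner integral (in r): ∫_{0}^{4} (18r^4) · r dr = 12288.

Outer integral (in θ): ∫_{0}^{π/2} (12288) dθ = 6144π.

Therefore ∬_D (18(x^2 + y^2)^2) dA = 6144π.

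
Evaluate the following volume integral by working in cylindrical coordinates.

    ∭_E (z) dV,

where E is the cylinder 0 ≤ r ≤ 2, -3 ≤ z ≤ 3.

In cylindrical coordinates, x = r cos(θ), y = r sin(θ), z = z, and dV = r dr dθ dz.

The integrand becomes z, so

    ∭_E (z) dV = ∫_{0}^{2π} ∫_{0}^{2} ∫_{-3}^{3} (z) · r dz dr dθ.

Inner (z): 0.
Middle (r from 0 to 2): 0.
Outer (θ): 0.

Therefore the triple integral equals 0.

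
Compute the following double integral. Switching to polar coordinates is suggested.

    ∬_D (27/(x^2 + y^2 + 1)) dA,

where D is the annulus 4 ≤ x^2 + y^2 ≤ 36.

The region D is 2 ≤ r ≤ 6, 0 ≤ θ ≤ 2π in polar coordinates, where x = r cos(θ), y = r sin(θ), and dA = r dr dθ.

Under the substitution, the integrand becomes 27/(r^2 + 1), so

    ∬_D (27/(x^2 + y^2 + 1)) dA = ∫_{0}^{2π} ∫_{2}^{6} (27/(r^2 + 1)) · r dr dθ.

Inner integral (in r): ∫_{2}^{6} (27/(r^2 + 1)) · r dr = log(243569224216081305397sqrt(185)/6103515625).

Outer integral (in θ): ∫_{0}^{2π} (log(243569224216081305397sqrt(185)/6103515625)) dθ = log((243569224216081305397sqrt(185)/6103515625)^(2π)).

Therefore ∬_D (27/(x^2 + y^2 + 1)) dA = log((243569224216081305397sqrt(185)/6103515625)^(2π)).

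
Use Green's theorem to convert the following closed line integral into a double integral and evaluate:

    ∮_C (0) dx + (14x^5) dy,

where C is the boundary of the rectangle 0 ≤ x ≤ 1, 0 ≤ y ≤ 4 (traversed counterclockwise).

Green's theorem converts the closed line integral into a double integral over the enclosed region D:

    ∮_C P dx + Q dy = ∬_D (∂Q/∂x - ∂P/∂y) dA.

Here P = 0, Q = 14x^5, so

    ∂Q/∂x = 70x^4,    ∂P/∂y = 0,
    ∂Q/∂x - ∂P/∂y = 70x^4.

D is the region 0 ≤ x ≤ 1, 0 ≤ y ≤ 4. Evaluating the double integral:

    ∬_D (70x^4) dA = ∫_0^{1} ∫_0^{4} (70x^4) dy dx.

Inner (y from 0 to 4): 280x^4.
Outer (x from 0 to 1): 56.

Therefore ∮_C P dx + Q dy = 56.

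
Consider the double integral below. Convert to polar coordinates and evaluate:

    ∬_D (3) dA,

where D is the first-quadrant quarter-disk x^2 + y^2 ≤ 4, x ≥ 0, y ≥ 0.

The region D is 0 ≤ r ≤ 2, 0 ≤ θ ≤ π/2 in polar coordinates, where x = r cos(θ), y = r sin(θ), and dA = r dr dθ.

Under the substitution, the integrand becomes 3, so

    ∬_D (3) dA = ∫_{0}^{π/2} ∫_{0}^{2} (3) · r dr dθ.

Inner integral (in r): ∫_{0}^{2} (3) · r dr = 6.

Outer integral (in θ): ∫_{0}^{π/2} (6) dθ = 3π.

Therefore ∬_D (3) dA = 3π.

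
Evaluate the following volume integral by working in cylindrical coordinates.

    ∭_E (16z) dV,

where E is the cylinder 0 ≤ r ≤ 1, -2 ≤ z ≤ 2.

In cylindrical coordinates, x = r cos(θ), y = r sin(θ), z = z, and dV = r dr dθ dz.

The integrand becomes 16z, so

    ∭_E (16z) dV = ∫_{0}^{2π} ∫_{0}^{1} ∫_{-2}^{2} (16z) · r dz dr dθ.

Inner (z): 0.
Middle (r from 0 to 1): 0.
Outer (θ): 0.

Therefore the triple integral equals 0.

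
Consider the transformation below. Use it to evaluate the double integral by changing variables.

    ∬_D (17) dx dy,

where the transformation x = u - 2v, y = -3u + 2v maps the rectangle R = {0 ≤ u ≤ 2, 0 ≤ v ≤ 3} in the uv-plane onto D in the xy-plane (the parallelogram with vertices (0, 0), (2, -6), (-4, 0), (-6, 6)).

Compute the Jacobian determinant of (x, y) with respect to (u, v):

    ∂(x,y)/∂(u,v) = | 1  -2 | = (1)(2) - (-2)(-3) = -4.
                   | -3  2 |

Its absolute value is |J| = 4 (the area scaling factor).

Substituting x = u - 2v, y = -3u + 2v into the integrand,

    17 → 17,

so the integral becomes

    ∬_R (17) · |J| du dv = ∫_0^2 ∫_0^3 (68) dv du.

Inner (v): 204.
Outer (u): 408.

Therefore ∬_D (17) dx dy = 408.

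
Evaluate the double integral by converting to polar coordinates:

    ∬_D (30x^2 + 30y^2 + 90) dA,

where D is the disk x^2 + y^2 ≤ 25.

The region D is 0 ≤ r ≤ 5, 0 ≤ θ ≤ 2π in polar coordinates, where x = r cos(θ), y = r sin(θ), and dA = r dr dθ.

Under the substitution, the integrand becomes 30r^2 + 90, so

    ∬_D (30x^2 + 30y^2 + 90) dA = ∫_{0}^{2π} ∫_{0}^{5} (30r^2 + 90) · r dr dθ.

Inner integral (in r): ∫_{0}^{5} (30r^2 + 90) · r dr = 11625/2.

Outer integral (in θ): ∫_{0}^{2π} (11625/2) dθ = 11625π.

Therefore ∬_D (30x^2 + 30y^2 + 90) dA = 11625π.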